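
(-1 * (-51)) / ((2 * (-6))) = -17 / 4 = -4.25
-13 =-13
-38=-38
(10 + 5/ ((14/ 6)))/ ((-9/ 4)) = -340/ 63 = -5.40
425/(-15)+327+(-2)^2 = 908/3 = 302.67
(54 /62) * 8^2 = 1728 /31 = 55.74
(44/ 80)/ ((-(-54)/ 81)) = 33/ 40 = 0.82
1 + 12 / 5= 17 / 5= 3.40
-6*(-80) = 480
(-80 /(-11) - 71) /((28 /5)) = -3505 /308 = -11.38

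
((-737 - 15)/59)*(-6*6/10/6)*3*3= 20304/295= 68.83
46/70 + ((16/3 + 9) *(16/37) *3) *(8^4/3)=98634233/3885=25388.48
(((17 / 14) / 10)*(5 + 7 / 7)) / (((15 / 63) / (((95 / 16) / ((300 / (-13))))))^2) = 0.85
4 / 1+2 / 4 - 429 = -849 / 2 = -424.50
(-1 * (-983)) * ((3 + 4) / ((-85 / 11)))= -75691 / 85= -890.48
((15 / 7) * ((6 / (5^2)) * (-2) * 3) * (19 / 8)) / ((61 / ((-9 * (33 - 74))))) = -44.33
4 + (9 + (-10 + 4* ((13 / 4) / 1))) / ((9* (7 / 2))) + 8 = 260 / 21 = 12.38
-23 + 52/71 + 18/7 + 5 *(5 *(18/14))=12.45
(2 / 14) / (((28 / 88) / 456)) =10032 / 49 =204.73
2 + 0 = 2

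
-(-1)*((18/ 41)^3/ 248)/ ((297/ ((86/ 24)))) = 387/ 94008244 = 0.00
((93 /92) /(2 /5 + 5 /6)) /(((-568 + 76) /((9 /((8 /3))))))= -12555 /2233024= -0.01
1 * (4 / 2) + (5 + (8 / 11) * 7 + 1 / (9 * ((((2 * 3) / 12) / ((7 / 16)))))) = 12.19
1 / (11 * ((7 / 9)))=9 / 77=0.12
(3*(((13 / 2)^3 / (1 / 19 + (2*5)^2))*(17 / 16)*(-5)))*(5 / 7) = -53222325 / 1703296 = -31.25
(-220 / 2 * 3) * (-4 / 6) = 220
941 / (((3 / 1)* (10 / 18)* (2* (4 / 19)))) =53637 / 40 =1340.92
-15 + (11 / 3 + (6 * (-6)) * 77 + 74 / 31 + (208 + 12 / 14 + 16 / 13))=-21757174 / 8463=-2570.86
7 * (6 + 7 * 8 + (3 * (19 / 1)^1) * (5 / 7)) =719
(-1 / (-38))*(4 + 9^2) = 85 / 38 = 2.24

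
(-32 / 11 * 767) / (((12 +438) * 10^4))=-767 / 1546875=-0.00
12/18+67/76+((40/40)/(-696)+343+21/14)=4576123/13224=346.05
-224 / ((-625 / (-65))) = -2912 / 125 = -23.30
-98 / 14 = -7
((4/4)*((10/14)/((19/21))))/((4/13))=195/76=2.57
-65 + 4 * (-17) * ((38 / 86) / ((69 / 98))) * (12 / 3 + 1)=-825935 / 2967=-278.37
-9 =-9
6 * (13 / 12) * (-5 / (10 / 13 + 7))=-845 / 202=-4.18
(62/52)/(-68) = -31/1768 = -0.02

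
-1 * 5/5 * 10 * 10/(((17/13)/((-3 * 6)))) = 1376.47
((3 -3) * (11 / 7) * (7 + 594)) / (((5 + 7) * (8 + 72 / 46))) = 0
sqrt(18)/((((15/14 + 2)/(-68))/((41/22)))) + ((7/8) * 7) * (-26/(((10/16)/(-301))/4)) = 1533896/5-58548 * sqrt(2)/473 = 306604.15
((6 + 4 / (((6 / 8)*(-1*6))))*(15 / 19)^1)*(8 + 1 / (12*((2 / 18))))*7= 247.15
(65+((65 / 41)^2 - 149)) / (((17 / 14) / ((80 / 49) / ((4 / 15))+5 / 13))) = -1135555910 / 2600507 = -436.67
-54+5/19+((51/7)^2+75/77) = 3265/10241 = 0.32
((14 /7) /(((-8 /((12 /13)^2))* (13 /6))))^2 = 46656 /4826809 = 0.01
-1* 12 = -12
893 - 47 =846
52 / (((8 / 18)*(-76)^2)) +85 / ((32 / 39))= 1196949 / 11552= 103.61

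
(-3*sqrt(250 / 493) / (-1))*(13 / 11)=195*sqrt(4930) / 5423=2.52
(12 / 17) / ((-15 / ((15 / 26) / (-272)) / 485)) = 1455 / 30056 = 0.05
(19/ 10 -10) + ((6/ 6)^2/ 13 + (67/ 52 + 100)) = 24249/ 260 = 93.27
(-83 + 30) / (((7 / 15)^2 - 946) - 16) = 11925 / 216401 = 0.06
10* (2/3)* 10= 200/3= 66.67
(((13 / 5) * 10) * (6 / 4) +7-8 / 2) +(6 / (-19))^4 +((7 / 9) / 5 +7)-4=264870592 / 5864445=45.17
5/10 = 1/2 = 0.50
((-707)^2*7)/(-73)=-3498943/73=-47930.73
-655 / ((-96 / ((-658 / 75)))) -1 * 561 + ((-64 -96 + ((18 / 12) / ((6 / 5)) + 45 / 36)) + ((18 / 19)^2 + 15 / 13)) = -2623114927 / 3378960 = -776.31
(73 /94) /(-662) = -73 /62228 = -0.00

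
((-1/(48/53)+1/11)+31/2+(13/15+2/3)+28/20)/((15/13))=597857/39600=15.10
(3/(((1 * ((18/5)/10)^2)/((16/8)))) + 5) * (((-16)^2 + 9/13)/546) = 4621745/191646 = 24.12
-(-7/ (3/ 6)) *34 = 476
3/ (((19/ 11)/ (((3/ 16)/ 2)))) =99/ 608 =0.16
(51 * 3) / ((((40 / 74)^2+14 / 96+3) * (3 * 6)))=2.47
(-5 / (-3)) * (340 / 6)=850 / 9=94.44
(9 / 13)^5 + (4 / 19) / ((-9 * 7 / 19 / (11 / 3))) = -5176631 / 70174377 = -0.07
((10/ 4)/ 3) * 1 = 5/ 6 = 0.83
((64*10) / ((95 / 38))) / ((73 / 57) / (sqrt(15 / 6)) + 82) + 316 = 17427381596 / 54610361 - 532608*sqrt(10) / 54610361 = 319.09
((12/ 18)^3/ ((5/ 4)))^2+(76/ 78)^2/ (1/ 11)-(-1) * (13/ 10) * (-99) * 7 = -5484912733/ 6160050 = -890.40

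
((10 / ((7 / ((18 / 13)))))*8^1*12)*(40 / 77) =691200 / 7007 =98.64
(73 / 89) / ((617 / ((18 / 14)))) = 657 / 384391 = 0.00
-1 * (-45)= 45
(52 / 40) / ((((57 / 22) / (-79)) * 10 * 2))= -1.98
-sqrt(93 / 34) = -sqrt(3162) / 34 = -1.65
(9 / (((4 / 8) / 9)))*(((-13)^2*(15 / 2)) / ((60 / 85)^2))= 6593535 / 16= 412095.94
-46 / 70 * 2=-46 / 35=-1.31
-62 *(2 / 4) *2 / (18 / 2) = -62 / 9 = -6.89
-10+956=946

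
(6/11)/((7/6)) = 36/77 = 0.47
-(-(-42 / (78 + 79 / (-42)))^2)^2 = -9682651996416 / 104464936614481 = -0.09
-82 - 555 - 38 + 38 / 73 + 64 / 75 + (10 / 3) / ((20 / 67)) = -2417977 / 3650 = -662.46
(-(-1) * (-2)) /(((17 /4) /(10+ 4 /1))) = -112 /17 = -6.59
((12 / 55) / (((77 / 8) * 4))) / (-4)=-6 / 4235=-0.00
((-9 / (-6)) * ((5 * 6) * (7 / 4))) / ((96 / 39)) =4095 / 128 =31.99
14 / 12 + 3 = 25 / 6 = 4.17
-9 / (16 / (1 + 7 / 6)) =-39 / 32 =-1.22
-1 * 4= -4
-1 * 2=-2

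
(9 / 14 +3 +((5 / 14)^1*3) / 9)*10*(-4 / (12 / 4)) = -3160 / 63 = -50.16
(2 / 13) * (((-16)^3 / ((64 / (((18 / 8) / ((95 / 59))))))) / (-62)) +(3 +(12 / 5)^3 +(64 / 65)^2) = 224158643 / 12442625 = 18.02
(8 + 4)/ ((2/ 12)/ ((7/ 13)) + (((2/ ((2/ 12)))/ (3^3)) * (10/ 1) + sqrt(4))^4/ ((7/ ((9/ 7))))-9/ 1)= 857304/ 22012127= 0.04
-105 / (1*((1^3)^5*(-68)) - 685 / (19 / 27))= 1995 / 19787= 0.10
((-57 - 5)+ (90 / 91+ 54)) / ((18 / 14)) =-638 / 117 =-5.45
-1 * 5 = -5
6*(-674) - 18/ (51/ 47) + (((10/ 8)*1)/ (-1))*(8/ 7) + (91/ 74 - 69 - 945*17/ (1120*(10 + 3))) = -4130.89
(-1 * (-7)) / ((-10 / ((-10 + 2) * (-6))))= -168 / 5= -33.60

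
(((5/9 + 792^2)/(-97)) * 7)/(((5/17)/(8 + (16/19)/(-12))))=-303653753228/248805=-1220448.76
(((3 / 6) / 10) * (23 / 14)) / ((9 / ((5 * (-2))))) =-23 / 252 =-0.09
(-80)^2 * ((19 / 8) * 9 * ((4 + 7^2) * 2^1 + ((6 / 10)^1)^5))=1813929696 / 125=14511437.57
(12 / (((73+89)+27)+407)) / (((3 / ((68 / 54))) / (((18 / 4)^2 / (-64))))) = -51 / 19072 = -0.00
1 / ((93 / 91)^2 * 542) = 8281 / 4687758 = 0.00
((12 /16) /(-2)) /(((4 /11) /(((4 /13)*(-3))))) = 99 /104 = 0.95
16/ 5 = 3.20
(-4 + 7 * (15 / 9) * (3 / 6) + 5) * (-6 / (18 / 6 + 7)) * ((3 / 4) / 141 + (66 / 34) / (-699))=-77613 / 7446680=-0.01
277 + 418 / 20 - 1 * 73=224.90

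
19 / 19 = 1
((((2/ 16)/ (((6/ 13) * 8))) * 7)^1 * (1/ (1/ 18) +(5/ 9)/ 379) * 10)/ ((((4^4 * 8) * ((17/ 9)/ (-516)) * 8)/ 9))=-10812147255/ 1688993792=-6.40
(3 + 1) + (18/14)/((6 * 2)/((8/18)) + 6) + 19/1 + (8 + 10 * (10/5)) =3930/77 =51.04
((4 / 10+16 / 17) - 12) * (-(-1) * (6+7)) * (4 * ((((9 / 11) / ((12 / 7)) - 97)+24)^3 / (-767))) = -14719010482563 / 53399720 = -275638.35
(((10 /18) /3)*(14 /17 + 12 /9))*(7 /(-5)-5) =-3520 /1377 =-2.56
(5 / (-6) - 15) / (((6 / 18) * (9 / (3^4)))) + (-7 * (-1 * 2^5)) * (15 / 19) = -9525 / 38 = -250.66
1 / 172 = 0.01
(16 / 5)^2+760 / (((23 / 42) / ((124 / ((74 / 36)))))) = 1781353856 / 21275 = 83729.91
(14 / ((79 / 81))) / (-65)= -1134 / 5135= -0.22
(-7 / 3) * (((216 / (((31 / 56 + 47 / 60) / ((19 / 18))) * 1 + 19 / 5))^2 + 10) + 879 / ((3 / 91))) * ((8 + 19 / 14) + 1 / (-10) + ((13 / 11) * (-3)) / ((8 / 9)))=-350239.41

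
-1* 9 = -9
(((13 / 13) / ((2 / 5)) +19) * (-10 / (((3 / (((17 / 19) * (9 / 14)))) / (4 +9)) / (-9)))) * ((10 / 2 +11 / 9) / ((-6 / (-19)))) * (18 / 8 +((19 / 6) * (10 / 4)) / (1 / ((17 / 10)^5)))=261496740349 / 24000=10895697.51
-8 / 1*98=-784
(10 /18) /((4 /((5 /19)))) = 25 /684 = 0.04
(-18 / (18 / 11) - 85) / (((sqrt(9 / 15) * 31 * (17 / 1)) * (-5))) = 32 * sqrt(15) / 2635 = 0.05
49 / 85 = 0.58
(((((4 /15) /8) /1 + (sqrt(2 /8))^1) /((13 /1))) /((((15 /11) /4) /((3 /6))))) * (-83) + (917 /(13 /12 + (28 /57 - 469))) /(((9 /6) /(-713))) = 289131998216 /311726025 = 927.52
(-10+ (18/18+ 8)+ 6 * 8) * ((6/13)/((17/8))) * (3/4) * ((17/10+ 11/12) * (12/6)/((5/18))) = 796932/5525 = 144.24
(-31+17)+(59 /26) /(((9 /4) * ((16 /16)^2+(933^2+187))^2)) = -1241732481982784 /88695177284493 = -14.00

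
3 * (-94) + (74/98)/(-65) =-898207/3185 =-282.01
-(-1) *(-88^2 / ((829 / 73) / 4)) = -2261248 / 829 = -2727.68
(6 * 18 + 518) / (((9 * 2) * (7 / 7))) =34.78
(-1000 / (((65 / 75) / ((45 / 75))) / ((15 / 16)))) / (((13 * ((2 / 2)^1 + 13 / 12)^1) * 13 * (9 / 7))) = -3150 / 2197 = -1.43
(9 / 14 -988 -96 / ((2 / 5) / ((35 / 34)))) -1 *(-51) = -281653 / 238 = -1183.42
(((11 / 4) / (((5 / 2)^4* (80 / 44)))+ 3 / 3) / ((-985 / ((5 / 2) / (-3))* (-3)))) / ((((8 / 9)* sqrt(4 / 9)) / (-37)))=180153 / 9850000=0.02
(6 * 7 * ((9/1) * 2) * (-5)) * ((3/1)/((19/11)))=-124740/19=-6565.26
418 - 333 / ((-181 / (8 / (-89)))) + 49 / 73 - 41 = 443930658 / 1175957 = 377.51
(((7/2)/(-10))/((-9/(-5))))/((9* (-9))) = 0.00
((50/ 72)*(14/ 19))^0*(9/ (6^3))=1/ 24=0.04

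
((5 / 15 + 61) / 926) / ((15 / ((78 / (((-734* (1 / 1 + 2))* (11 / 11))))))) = -1196 / 7646445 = -0.00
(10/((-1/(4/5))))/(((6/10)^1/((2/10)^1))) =-8/3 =-2.67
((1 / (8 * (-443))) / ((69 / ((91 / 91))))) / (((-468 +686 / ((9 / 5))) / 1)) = 3 / 63742384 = 0.00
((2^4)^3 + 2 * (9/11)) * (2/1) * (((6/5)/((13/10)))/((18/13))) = 180296/33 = 5463.52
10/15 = 2/3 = 0.67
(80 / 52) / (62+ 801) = 20 / 11219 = 0.00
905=905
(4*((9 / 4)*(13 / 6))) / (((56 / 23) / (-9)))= -8073 / 112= -72.08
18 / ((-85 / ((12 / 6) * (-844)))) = 30384 / 85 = 357.46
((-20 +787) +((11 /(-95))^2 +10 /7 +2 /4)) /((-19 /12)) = -582934914 /1200325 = -485.65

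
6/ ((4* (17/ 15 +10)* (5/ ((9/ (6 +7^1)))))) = 81/ 4342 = 0.02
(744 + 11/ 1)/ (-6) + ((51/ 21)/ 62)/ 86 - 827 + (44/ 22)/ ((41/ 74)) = -4357742867/ 4590852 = -949.22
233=233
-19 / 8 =-2.38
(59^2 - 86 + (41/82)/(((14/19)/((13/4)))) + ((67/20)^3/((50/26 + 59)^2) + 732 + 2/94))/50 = 6817199969091563/82547942400000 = 82.58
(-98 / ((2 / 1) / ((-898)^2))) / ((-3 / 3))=39513796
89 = 89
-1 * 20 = -20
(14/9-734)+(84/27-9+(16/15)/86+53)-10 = -149494/215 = -695.32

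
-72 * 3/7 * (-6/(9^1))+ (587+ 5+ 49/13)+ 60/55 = 618049/1001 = 617.43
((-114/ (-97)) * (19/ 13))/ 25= 2166/ 31525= 0.07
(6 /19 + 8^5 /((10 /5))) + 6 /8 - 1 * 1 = 1245189 /76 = 16384.07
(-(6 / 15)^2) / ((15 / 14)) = -56 / 375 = -0.15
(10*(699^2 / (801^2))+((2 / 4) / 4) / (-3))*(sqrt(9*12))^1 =4319357*sqrt(3) / 95052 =78.71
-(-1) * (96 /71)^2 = 9216 /5041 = 1.83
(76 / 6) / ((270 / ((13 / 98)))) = 247 / 39690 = 0.01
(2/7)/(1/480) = 960/7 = 137.14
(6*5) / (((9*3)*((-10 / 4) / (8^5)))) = -131072 / 9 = -14563.56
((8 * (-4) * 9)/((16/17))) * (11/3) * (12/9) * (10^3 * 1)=-1496000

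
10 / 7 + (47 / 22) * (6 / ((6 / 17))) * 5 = 28185 / 154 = 183.02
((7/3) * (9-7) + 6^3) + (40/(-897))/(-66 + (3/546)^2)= 11095641426/50282209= 220.67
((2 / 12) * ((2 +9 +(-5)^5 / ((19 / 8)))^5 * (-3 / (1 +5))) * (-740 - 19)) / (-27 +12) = 15946724554735217.59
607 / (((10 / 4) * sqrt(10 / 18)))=325.75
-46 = -46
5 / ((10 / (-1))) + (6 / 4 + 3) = 4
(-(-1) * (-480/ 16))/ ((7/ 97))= -2910/ 7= -415.71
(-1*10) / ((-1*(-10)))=-1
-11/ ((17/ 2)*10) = -11/ 85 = -0.13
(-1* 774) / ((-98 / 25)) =9675 / 49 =197.45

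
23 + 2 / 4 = 47 / 2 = 23.50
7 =7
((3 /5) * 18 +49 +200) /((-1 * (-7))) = 1299 /35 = 37.11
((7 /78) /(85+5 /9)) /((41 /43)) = 129 /117260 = 0.00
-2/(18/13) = -13/9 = -1.44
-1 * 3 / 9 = -1 / 3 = -0.33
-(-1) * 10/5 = 2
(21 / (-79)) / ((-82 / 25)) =0.08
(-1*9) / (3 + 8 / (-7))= -63 / 13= -4.85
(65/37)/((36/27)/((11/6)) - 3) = -143/185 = -0.77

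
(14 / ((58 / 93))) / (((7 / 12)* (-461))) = -0.08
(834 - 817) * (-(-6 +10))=-68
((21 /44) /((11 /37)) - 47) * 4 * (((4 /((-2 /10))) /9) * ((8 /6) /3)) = 1757680 /9801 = 179.34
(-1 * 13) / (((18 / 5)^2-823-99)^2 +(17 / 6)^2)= -292500 / 18593139361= -0.00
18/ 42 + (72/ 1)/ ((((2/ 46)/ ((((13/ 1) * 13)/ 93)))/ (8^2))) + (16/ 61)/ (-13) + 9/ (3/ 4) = 33144003281/ 172081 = 192606.99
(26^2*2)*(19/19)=1352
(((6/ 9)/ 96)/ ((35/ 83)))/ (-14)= -83/ 70560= -0.00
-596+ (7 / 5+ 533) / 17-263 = -827.56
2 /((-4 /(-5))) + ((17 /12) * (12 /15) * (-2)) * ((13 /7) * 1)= -359 /210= -1.71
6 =6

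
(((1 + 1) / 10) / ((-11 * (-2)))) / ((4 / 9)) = 9 / 440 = 0.02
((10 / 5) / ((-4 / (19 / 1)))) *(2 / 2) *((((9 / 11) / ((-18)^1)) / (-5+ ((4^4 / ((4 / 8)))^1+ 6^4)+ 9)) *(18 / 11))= 57 / 146168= 0.00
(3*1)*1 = 3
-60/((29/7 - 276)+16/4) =28/125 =0.22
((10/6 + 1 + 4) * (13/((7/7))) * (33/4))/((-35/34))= -4862/7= -694.57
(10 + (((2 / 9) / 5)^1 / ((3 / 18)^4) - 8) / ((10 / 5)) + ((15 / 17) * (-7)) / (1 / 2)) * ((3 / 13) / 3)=1908 / 1105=1.73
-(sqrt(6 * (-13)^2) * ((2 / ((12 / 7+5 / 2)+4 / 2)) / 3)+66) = -66-364 * sqrt(6) / 261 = -69.42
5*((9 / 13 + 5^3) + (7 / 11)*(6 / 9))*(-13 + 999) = 266732720 / 429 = 621754.59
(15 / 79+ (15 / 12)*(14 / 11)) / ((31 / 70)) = 108325 / 26939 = 4.02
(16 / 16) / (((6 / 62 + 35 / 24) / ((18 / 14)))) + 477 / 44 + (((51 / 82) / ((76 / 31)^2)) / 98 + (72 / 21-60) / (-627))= 6946436083269 / 590735617472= 11.76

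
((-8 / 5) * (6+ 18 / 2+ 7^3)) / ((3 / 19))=-54416 / 15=-3627.73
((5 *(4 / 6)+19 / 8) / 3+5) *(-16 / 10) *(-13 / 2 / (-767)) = -497 / 5310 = -0.09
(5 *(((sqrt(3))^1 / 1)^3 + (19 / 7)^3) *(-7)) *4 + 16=-136396 / 49 - 420 *sqrt(3)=-3511.05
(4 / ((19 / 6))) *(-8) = -192 / 19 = -10.11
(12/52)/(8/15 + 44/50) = 0.16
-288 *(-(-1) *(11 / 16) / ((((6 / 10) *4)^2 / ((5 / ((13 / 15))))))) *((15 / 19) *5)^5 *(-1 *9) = 1710572.32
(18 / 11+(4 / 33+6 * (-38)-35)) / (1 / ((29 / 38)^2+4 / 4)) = -19698985 / 47652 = -413.39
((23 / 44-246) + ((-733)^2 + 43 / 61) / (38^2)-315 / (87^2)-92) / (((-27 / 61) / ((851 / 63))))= -23969378453693 / 22722713244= -1054.86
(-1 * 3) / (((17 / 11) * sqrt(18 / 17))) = -11 * sqrt(34) / 34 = -1.89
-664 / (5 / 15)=-1992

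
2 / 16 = 1 / 8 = 0.12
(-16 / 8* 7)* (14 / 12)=-49 / 3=-16.33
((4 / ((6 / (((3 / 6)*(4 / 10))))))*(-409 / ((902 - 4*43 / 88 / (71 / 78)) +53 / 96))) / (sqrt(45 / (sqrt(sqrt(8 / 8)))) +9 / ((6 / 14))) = -3252368 / 1012631295 +464624*sqrt(5) / 1012631295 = -0.00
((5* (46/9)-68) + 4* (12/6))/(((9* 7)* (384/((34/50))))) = -527/544320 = -0.00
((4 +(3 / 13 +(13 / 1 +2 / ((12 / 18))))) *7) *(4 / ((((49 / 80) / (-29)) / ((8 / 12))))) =-4881280 / 273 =-17880.15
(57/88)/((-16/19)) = -1083/1408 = -0.77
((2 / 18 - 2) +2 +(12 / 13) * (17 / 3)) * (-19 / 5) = -2375 / 117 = -20.30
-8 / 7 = -1.14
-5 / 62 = -0.08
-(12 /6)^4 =-16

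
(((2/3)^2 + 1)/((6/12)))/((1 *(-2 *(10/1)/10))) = -13/9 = -1.44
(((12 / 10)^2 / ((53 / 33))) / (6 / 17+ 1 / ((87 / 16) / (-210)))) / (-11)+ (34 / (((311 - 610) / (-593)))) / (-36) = -125856367121 / 67268137950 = -1.87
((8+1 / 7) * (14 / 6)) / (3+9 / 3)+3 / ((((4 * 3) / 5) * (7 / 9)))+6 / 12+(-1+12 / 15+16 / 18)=7513 / 1260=5.96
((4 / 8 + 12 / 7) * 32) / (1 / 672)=47616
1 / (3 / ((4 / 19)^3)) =64 / 20577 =0.00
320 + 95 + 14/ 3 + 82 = 1505/ 3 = 501.67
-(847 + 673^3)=-304822064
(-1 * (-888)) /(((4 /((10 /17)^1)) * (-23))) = -2220 /391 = -5.68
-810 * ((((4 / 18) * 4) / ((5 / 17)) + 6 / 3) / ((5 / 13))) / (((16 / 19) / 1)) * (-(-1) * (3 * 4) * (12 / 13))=-695628 / 5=-139125.60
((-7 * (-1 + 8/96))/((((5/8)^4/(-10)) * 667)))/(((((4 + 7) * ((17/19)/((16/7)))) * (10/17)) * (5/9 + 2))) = -933888/9588125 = -0.10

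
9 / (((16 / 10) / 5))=225 / 8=28.12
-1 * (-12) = 12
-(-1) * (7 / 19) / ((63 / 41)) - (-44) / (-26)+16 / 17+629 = 23751214 / 37791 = 628.49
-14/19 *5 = -70/19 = -3.68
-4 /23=-0.17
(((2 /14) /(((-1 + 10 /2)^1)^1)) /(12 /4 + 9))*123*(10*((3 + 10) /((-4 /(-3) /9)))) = 71955 /224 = 321.23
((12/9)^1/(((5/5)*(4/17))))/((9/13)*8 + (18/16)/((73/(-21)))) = 129064/118773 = 1.09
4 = 4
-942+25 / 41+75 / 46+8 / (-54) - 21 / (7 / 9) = -49236887 / 50922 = -966.91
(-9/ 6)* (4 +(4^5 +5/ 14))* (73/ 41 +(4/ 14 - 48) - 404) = 5577297021/ 8036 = 694038.95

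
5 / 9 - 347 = -3118 / 9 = -346.44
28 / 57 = 0.49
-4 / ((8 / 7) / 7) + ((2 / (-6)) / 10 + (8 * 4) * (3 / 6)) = -128 / 15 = -8.53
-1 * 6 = -6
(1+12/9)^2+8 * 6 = 481/9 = 53.44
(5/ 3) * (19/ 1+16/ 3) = 365/ 9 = 40.56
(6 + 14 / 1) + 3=23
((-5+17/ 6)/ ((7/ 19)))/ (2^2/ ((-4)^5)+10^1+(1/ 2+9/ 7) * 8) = -31616/ 130539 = -0.24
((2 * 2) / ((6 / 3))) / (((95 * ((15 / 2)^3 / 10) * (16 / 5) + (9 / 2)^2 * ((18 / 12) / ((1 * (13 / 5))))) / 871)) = 181168 / 1335015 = 0.14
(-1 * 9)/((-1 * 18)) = 1/2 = 0.50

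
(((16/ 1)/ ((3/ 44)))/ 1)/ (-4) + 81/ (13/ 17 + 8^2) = -63215/ 1101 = -57.42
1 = 1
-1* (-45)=45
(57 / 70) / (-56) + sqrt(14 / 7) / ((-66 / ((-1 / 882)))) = -57 / 3920 + sqrt(2) / 58212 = -0.01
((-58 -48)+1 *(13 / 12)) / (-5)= 1259 / 60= 20.98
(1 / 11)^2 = 1 / 121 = 0.01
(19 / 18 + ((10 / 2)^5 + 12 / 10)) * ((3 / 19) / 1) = 493.78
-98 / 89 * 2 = -196 / 89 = -2.20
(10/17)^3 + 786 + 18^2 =5454430/4913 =1110.20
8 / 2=4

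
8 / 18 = 0.44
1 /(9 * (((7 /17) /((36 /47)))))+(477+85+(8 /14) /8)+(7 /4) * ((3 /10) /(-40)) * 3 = 295962473 /526400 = 562.24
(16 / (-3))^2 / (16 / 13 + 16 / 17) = 1768 / 135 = 13.10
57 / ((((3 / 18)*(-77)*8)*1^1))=-171 / 308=-0.56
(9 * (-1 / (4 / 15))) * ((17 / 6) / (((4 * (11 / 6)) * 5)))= -2.61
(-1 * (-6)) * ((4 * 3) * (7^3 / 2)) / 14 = 882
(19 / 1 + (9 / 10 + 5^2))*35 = 3143 / 2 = 1571.50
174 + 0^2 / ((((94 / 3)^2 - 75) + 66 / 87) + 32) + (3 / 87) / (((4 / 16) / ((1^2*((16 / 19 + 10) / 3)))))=288446 / 1653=174.50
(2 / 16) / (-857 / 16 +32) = -2 / 345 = -0.01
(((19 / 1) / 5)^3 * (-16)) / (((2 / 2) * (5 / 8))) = -877952 / 625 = -1404.72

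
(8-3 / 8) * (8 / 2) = 30.50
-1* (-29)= 29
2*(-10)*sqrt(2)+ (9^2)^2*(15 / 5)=19683 -20*sqrt(2)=19654.72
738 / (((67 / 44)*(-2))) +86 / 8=-62063 / 268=-231.58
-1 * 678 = -678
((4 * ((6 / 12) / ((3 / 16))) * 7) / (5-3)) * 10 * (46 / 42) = 3680 / 9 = 408.89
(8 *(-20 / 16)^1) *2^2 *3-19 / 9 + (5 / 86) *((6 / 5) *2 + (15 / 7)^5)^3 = 564159936519249300361 / 91865315217397050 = 6141.16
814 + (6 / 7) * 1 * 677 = 9760 / 7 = 1394.29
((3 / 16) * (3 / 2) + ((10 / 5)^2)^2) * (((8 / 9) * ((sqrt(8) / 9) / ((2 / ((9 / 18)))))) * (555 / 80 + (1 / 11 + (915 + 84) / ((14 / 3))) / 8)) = 2704511 * sqrt(2) / 99792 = 38.33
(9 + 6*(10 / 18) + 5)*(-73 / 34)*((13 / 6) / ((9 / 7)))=-86359 / 1377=-62.72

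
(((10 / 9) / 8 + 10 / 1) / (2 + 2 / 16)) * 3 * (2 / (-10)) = -146 / 51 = -2.86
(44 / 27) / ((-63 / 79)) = -3476 / 1701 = -2.04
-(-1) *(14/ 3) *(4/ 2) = 28/ 3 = 9.33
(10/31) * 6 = 60/31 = 1.94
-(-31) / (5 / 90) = 558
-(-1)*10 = 10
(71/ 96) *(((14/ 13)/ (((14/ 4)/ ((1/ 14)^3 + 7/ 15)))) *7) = 1364833/ 1834560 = 0.74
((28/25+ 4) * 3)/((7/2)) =768/175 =4.39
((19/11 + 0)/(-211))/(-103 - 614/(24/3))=76/1668799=0.00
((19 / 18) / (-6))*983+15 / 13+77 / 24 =-473353 / 2808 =-168.57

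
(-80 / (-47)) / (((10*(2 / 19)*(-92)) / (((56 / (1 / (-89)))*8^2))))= 6060544 / 1081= 5606.42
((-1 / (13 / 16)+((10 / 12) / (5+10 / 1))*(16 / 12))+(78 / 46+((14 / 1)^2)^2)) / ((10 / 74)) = 11475058603 / 40365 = 284282.39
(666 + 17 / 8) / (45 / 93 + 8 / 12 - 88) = -7.69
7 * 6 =42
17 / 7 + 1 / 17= 2.49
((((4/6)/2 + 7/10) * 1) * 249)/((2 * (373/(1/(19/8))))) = 5146/35435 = 0.15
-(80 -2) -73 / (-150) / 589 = -6891227 / 88350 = -78.00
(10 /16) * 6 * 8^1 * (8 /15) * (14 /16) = 14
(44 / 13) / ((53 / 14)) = 616 / 689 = 0.89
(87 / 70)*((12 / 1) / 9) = 58 / 35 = 1.66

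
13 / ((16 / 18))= 14.62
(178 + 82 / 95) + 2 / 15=51014 / 285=179.00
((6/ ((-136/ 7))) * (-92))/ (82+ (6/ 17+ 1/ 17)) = 161/ 467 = 0.34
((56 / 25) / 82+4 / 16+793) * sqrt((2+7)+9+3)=3252437 * sqrt(21) / 4100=3635.25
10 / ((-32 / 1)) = -5 / 16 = -0.31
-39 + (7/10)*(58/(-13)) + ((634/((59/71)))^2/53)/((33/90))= 29911.12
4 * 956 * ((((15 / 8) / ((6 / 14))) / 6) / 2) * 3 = 4182.50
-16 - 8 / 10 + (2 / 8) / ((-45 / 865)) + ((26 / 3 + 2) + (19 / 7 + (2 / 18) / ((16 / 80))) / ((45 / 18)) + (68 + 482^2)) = 19520119 / 84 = 232382.37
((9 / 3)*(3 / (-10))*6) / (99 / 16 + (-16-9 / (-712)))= 38448 / 69775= 0.55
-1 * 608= -608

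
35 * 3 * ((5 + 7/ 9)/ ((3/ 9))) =1820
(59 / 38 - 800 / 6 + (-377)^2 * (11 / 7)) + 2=178126201 / 798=223215.79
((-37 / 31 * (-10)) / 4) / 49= 0.06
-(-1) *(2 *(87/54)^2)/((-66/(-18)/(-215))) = -180815/594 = -304.40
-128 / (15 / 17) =-2176 / 15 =-145.07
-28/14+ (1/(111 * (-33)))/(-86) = -630035/315018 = -2.00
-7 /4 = -1.75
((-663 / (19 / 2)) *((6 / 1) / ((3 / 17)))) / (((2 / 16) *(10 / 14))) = -2524704 / 95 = -26575.83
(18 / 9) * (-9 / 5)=-18 / 5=-3.60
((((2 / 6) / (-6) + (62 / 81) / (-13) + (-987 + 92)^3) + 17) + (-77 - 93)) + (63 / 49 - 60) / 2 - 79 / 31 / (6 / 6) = -163816379382122 / 228501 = -716917560.02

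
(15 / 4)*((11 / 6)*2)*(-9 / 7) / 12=-165 / 112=-1.47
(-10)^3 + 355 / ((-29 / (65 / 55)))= -323615 / 319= -1014.47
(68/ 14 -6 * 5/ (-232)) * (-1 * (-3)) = 12147/ 812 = 14.96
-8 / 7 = -1.14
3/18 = 1/6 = 0.17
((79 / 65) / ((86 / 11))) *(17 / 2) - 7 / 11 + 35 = 4388543 / 122980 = 35.69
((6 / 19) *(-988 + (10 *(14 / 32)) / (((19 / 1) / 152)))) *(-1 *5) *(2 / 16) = 14295 / 76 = 188.09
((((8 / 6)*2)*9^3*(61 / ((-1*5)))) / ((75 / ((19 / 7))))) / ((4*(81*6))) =-1159 / 2625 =-0.44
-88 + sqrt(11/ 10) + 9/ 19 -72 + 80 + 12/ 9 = -77.14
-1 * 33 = -33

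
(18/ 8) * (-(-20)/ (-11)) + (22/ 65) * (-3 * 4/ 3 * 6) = -8733/ 715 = -12.21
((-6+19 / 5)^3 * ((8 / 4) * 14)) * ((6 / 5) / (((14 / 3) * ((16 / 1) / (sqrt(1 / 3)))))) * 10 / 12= -1331 * sqrt(3) / 1000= -2.31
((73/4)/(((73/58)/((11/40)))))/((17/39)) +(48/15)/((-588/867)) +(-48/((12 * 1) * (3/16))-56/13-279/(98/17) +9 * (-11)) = -438209497/2598960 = -168.61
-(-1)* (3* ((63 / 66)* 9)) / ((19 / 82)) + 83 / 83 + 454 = 566.23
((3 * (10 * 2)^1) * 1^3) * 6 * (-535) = -192600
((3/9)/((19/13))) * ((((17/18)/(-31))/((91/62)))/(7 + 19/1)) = -17/93366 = -0.00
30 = 30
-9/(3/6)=-18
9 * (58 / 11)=522 / 11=47.45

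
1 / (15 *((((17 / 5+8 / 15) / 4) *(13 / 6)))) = 24 / 767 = 0.03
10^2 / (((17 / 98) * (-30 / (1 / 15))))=-196 / 153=-1.28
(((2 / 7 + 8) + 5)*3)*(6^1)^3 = 60264 / 7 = 8609.14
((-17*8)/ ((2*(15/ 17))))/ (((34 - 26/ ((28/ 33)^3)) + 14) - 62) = 12688256/ 9312675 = 1.36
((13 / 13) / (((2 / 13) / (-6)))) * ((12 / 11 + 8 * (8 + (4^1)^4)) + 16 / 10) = -4536012 / 55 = -82472.95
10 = 10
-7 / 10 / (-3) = 7 / 30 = 0.23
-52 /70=-26 /35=-0.74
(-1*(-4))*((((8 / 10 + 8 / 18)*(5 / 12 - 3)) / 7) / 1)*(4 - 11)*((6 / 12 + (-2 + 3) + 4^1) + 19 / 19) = 83.59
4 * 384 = 1536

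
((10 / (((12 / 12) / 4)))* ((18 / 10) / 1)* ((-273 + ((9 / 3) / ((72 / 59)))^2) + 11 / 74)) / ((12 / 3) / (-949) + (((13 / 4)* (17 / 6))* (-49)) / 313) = 5067045170421 / 381350453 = 13287.11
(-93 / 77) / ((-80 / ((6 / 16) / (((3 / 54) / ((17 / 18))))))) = 4743 / 49280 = 0.10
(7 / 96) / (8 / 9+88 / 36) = 0.02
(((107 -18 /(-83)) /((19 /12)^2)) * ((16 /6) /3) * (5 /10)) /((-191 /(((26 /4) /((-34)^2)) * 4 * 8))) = -29615872 /1653927637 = -0.02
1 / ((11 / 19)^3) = 6859 / 1331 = 5.15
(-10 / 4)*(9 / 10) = -9 / 4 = -2.25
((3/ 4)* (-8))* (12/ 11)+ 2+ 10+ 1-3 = 38/ 11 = 3.45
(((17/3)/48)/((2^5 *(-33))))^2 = 289/23123460096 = 0.00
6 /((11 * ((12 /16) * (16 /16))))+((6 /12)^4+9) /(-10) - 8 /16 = -239 /352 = -0.68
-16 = -16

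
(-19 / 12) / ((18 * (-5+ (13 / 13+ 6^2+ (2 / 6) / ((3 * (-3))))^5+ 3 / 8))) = -10097379 / 7920318829730185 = -0.00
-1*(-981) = 981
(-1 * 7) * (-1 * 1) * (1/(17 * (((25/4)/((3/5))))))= 84/2125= 0.04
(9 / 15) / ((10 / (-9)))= -27 / 50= -0.54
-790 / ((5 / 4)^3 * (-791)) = 10112 / 19775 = 0.51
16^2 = 256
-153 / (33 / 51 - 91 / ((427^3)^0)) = 867 / 512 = 1.69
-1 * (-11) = 11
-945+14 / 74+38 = -33552 / 37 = -906.81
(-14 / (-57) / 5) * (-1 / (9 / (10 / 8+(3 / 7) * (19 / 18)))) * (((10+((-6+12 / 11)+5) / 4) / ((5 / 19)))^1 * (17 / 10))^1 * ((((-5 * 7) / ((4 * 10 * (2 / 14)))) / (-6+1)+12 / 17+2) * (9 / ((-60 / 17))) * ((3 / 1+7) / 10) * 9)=86837751 / 1600000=54.27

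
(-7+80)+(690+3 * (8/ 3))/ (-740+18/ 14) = 372597/ 5171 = 72.06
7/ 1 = 7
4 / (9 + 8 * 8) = 4 / 73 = 0.05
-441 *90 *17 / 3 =-224910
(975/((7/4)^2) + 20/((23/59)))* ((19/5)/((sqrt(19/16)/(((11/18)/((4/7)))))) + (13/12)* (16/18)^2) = 86656960/273861 + 458282* sqrt(19)/1449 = 1695.04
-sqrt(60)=-2 *sqrt(15)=-7.75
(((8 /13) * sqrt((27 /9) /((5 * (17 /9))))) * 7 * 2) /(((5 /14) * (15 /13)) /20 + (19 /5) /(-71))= -1335936 * sqrt(255) /144619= -147.51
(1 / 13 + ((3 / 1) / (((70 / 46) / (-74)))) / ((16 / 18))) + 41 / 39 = -889943 / 5460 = -162.99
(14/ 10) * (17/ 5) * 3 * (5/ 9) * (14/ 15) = 1666/ 225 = 7.40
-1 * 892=-892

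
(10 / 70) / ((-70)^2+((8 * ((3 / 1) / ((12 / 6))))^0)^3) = 1 / 34307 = 0.00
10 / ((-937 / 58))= -580 / 937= -0.62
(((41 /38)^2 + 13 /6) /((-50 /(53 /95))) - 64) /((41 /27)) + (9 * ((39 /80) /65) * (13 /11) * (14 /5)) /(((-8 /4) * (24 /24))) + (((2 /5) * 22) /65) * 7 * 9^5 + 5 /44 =4497417542226623 /80428634000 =55918.11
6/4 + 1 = 5/2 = 2.50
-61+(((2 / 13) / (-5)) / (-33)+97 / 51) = -2154976 / 36465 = -59.10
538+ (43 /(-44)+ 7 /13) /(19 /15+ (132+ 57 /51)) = 10545433243 /19601296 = 538.00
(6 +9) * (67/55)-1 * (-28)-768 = -7939/11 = -721.73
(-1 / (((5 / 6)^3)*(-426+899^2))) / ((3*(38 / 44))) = -0.00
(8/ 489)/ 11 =0.00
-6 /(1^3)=-6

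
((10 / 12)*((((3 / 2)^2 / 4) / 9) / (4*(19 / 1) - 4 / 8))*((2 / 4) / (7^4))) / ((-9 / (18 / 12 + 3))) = -5 / 69609792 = -0.00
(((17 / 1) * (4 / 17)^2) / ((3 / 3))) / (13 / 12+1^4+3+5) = 0.09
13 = 13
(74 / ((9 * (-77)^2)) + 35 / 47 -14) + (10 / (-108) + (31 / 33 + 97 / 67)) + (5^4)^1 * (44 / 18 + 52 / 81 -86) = -156771332094869 / 3024608202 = -51831.95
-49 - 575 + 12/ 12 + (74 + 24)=-525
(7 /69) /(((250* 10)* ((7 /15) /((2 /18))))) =1 /103500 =0.00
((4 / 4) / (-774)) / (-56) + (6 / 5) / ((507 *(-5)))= -82463 / 183128400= -0.00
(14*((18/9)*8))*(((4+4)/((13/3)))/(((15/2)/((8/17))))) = 28672/1105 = 25.95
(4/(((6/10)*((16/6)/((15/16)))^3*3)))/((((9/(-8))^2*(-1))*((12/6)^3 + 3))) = -625/90112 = -0.01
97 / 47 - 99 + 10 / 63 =-286558 / 2961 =-96.78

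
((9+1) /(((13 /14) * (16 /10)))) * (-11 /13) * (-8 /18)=3850 /1521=2.53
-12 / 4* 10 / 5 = -6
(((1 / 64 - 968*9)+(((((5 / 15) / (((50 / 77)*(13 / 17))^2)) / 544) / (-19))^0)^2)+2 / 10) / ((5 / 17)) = -47386667 / 1600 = -29616.67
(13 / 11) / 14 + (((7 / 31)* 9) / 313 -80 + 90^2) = 11984117081 / 1494262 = 8020.09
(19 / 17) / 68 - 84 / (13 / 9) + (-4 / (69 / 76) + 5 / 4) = -15889222 / 259233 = -61.29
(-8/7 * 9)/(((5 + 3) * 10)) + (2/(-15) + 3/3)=31/42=0.74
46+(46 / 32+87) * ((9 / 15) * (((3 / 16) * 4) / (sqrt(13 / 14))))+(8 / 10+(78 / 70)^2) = 2547 * sqrt(182) / 832+58851 / 1225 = 89.34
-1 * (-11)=11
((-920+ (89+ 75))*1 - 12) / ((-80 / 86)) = 4128 / 5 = 825.60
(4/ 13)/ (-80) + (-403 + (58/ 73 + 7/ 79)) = -602947847/ 1499420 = -402.12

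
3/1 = 3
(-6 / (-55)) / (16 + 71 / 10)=4 / 847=0.00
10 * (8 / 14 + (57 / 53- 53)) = -190520 / 371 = -513.53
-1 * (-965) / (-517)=-965 / 517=-1.87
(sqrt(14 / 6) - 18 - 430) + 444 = -4 + sqrt(21) / 3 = -2.47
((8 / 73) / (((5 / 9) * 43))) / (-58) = -36 / 455155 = -0.00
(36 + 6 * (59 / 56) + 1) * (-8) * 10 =-3465.71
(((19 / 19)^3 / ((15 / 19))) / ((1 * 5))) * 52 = 988 / 75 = 13.17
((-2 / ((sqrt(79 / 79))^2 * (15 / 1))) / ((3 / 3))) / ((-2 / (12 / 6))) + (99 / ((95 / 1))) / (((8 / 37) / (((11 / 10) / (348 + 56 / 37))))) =43785803 / 294849600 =0.15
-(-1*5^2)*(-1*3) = -75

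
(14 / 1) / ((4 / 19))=66.50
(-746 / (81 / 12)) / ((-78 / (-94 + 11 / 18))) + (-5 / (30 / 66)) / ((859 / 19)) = -1079189027 / 8140743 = -132.57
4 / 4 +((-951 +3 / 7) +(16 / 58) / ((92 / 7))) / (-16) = 564103 / 9338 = 60.41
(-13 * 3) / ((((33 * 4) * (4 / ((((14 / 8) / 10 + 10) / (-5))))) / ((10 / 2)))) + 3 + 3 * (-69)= -130079 / 640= -203.25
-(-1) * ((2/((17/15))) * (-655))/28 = -41.28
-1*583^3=-198155287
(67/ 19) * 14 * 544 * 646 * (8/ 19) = 7304946.53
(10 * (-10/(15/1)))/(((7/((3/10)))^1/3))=-0.86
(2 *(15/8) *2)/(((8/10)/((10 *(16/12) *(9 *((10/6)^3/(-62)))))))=-15625/186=-84.01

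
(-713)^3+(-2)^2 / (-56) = -5074539359 / 14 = -362467097.07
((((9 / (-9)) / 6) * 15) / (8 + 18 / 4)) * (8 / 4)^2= -4 / 5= -0.80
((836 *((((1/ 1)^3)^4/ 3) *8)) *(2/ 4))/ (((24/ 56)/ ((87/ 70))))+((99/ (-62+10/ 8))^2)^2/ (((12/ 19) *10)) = 25777412936/ 7971615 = 3233.65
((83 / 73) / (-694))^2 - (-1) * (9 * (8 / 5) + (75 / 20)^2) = 1461058958177 / 51332764880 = 28.46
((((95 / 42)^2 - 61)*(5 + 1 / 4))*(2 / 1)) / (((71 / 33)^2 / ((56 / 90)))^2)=-20206131946 / 1905876075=-10.60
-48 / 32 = -3 / 2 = -1.50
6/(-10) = -0.60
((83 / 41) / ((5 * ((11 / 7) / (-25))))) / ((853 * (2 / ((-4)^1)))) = 0.02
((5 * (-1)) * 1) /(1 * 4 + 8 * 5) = -5 /44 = -0.11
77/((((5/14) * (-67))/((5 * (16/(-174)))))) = 8624/5829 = 1.48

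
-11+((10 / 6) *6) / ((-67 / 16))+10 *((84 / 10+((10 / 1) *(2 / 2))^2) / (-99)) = -161431 / 6633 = -24.34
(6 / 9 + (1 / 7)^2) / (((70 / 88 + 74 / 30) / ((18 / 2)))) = 199980 / 105497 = 1.90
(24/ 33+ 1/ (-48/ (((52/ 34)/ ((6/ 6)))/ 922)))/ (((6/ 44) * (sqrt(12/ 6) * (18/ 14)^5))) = 50576716855 * sqrt(2)/ 66638449872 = 1.07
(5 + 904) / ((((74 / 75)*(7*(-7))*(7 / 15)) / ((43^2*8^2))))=-60506676000 / 12691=-4767683.87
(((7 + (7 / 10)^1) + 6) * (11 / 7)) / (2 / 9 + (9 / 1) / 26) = 176319 / 4655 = 37.88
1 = 1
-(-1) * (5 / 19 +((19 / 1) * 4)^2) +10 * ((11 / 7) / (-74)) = 28423946 / 4921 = 5776.05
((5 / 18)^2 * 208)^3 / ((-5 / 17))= -7469800000 / 531441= -14055.75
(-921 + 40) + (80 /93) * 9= -27071 /31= -873.26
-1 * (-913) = 913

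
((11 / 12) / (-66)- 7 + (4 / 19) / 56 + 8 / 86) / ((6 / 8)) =-2848243 / 308826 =-9.22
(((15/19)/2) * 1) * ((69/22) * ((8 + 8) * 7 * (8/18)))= 12880/209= 61.63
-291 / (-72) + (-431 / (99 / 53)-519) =-590591 / 792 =-745.70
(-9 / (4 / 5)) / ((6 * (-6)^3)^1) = 5 / 576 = 0.01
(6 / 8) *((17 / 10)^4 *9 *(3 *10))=6765201 / 4000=1691.30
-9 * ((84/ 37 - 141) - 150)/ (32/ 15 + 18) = 1442205/ 11174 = 129.07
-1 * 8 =-8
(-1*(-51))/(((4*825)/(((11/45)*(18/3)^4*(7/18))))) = 238/125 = 1.90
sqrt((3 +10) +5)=3* sqrt(2)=4.24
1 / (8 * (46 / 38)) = 19 / 184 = 0.10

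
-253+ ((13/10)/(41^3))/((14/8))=-610295429/2412235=-253.00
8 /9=0.89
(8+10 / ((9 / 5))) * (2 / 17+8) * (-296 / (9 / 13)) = -21594976 / 459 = -47047.88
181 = 181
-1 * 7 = -7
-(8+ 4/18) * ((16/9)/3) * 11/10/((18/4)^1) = -13024/10935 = -1.19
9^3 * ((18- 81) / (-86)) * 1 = 534.03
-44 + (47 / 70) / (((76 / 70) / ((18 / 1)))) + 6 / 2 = -1135 / 38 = -29.87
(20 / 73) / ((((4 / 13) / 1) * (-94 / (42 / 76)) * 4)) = -1365 / 1043024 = -0.00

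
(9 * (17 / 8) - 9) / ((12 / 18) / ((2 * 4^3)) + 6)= 1.69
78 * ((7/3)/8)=91/4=22.75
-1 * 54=-54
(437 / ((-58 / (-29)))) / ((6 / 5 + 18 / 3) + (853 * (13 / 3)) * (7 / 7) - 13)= 6555 / 110716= 0.06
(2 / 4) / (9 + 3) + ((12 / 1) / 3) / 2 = 2.04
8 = 8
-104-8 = -112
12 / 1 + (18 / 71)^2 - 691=-3422515 / 5041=-678.94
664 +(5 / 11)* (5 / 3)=21937 / 33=664.76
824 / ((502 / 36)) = 14832 / 251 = 59.09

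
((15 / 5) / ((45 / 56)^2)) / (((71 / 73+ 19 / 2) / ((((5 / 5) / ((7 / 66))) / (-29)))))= -130816 / 906975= -0.14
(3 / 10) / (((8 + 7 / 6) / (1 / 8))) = 9 / 2200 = 0.00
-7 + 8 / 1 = 1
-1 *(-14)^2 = -196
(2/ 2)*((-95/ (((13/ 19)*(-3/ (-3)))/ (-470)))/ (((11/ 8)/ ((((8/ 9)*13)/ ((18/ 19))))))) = 578896.52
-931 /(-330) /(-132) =-931 /43560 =-0.02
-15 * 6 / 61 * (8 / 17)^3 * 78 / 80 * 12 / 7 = -539136 / 2097851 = -0.26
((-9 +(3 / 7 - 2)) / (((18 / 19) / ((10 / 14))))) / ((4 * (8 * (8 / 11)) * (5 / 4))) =-7733 / 28224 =-0.27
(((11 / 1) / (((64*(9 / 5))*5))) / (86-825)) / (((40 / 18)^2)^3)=-649539 / 3026944000000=-0.00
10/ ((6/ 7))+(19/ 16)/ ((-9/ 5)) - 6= 721/ 144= 5.01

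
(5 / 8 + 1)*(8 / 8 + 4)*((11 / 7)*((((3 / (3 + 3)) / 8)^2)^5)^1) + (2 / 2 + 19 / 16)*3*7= 2828493662454475 / 61572651155456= 45.94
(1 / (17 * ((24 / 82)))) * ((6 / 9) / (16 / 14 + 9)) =287 / 21726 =0.01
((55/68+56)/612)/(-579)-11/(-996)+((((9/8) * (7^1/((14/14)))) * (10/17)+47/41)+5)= 884718924667/81997544592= 10.79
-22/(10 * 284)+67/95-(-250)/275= 1.61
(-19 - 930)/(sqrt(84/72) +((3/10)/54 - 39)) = 25.03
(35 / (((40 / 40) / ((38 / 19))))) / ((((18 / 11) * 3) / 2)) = 770 / 27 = 28.52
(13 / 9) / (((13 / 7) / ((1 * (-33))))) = -77 / 3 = -25.67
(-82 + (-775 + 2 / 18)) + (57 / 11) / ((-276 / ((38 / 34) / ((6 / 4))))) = -66339707 / 77418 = -856.90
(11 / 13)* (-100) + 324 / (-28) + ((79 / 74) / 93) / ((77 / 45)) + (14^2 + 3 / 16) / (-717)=-1270444357025 / 13171542384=-96.45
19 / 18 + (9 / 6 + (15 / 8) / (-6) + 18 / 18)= 467 / 144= 3.24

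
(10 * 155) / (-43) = -1550 / 43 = -36.05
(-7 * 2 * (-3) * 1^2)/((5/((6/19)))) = 252/95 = 2.65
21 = 21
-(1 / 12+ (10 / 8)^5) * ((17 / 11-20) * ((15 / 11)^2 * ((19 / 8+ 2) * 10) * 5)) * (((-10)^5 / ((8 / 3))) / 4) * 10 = -6014202099609375 / 2725888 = -2206327662.62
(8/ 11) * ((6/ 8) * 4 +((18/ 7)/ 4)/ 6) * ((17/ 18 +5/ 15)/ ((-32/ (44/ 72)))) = -667/ 12096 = -0.06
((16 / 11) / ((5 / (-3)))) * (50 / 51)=-160 / 187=-0.86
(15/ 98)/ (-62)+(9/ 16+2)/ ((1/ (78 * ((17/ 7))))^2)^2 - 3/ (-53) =3299482355.82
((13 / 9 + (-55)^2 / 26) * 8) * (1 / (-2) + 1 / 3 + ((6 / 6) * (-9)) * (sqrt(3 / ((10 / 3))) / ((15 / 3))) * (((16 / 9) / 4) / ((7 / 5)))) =-220504 * sqrt(10) / 1365- 55126 / 351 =-667.89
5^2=25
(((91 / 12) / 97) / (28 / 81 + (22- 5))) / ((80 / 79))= 194103 / 43611200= 0.00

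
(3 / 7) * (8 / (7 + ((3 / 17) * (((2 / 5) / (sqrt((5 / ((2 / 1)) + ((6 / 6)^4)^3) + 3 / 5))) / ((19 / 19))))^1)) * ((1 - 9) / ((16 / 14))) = -9953160 / 2902933 + 2448 * sqrt(410) / 2902933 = -3.41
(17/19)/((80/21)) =0.23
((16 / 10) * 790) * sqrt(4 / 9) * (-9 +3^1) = -5056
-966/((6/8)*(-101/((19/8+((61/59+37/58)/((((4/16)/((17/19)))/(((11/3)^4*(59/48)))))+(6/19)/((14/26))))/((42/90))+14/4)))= 383411150092/10518039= 36452.72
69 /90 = 23 /30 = 0.77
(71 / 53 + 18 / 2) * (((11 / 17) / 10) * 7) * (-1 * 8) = -168784 / 4505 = -37.47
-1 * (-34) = 34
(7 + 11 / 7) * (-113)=-6780 / 7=-968.57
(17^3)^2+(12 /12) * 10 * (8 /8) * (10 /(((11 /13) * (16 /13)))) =1062057261 /44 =24137665.02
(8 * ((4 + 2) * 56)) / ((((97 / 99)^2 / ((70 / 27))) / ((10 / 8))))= 85377600 / 9409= 9074.04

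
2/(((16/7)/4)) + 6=19/2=9.50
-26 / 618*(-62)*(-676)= -544856 / 309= -1763.29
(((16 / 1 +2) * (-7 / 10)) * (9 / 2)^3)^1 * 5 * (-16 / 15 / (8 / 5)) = 15309 / 4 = 3827.25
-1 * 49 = -49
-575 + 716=141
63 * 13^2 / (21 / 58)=29406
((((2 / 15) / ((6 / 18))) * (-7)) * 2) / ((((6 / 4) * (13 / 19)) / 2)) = -2128 / 195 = -10.91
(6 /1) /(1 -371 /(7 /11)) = -1 /97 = -0.01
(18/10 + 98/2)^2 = 64516/25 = 2580.64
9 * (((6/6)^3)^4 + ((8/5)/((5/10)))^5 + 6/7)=66425913/21875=3036.61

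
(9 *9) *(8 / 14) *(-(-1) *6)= 1944 / 7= 277.71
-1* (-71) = 71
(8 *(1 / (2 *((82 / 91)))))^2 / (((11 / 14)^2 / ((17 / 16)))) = 6898073 / 203401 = 33.91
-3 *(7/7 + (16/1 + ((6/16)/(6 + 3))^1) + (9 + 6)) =-96.12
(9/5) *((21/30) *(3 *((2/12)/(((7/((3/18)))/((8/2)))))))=3/50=0.06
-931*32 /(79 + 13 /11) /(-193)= 3344 /1737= 1.93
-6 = -6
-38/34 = -19/17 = -1.12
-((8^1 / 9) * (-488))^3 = 59501707264 / 729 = 81620997.62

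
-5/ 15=-1/ 3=-0.33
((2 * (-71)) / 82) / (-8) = 71 / 328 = 0.22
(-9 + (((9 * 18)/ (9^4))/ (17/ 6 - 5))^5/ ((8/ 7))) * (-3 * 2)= 95897677083310/ 1775882908917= 54.00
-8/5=-1.60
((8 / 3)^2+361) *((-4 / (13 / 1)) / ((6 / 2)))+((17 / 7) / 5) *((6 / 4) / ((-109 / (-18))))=-50395271 / 1339065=-37.63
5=5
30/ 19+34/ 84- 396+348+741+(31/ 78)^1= 1202314/ 1729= 695.38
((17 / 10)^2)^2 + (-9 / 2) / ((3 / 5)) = 0.85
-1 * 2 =-2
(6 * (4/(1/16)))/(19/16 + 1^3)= 6144/35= 175.54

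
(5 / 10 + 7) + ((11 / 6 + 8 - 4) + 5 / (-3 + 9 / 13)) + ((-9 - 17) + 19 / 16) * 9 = -212.15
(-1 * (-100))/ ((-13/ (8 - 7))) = -100/ 13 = -7.69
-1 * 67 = -67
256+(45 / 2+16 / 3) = 1703 / 6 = 283.83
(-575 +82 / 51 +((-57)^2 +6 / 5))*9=2047758 / 85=24091.27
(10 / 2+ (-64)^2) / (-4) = -4101 / 4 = -1025.25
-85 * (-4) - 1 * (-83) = 423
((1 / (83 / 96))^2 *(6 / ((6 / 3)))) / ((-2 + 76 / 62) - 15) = -285696 / 1122907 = -0.25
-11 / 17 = -0.65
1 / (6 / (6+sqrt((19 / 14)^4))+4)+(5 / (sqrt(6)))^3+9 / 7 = 76675 / 51268+125 * sqrt(6) / 36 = 10.00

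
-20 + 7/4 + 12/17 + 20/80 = -17.29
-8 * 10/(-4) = 20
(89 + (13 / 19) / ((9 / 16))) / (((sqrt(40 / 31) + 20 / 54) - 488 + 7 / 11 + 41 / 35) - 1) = -2795243861696055 / 15083496261267541 - 370440066150 * sqrt(310) / 15083496261267541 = -0.19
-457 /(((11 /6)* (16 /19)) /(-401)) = 118700.56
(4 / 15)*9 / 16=3 / 20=0.15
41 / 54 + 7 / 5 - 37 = -9407 / 270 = -34.84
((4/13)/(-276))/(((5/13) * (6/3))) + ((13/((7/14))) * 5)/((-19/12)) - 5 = -1141969/13110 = -87.11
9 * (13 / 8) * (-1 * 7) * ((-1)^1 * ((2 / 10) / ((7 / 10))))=29.25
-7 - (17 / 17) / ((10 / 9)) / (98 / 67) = -7463 / 980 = -7.62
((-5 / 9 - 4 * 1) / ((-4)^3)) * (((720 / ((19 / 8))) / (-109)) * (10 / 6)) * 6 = -4100 / 2071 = -1.98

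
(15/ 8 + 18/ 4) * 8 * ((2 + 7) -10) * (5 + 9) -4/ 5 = -3574/ 5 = -714.80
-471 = -471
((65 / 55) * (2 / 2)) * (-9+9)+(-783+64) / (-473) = 719 / 473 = 1.52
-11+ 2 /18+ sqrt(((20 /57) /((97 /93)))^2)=-175034 /16587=-10.55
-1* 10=-10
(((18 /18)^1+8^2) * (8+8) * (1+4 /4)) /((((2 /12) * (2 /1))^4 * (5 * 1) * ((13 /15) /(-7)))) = -272160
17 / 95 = 0.18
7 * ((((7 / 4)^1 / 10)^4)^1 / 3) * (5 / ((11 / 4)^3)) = 16807 / 31944000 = 0.00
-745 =-745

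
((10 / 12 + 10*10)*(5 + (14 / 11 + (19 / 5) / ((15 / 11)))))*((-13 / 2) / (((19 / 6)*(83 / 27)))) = -4809519 / 7885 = -609.96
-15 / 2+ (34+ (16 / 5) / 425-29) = -10593 / 4250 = -2.49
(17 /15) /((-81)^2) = 17 /98415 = 0.00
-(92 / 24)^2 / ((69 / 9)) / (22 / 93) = -713 / 88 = -8.10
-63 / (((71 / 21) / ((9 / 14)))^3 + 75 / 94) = -116562726 / 270625297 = -0.43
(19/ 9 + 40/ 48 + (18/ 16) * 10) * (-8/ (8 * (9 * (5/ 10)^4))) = -2044/ 81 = -25.23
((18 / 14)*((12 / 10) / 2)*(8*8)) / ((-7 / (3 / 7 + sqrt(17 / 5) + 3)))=-41472 / 1715 - 1728*sqrt(85) / 1225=-37.19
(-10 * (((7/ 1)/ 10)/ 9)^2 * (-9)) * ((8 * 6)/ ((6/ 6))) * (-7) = -2744/ 15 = -182.93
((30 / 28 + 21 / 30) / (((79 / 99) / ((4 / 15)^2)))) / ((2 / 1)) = 0.08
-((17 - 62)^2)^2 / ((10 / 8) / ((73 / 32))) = -59869125 / 8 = -7483640.62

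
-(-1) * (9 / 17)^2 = 81 / 289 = 0.28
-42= -42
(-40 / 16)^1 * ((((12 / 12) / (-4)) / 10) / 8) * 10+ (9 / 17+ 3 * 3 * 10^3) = 9792661 / 1088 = 9000.61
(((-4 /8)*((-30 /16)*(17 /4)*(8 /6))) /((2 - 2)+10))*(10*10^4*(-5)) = -265625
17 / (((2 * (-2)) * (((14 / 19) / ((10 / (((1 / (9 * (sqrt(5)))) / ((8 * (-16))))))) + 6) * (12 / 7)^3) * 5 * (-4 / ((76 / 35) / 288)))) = 2104991 * sqrt(5) / 18626807070296640 + 114270940 / 2155880447951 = 0.00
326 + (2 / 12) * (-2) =977 / 3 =325.67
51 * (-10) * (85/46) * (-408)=8843400/23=384495.65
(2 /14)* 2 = 0.29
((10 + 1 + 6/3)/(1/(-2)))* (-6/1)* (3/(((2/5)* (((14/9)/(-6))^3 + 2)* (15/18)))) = 27634932/39023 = 708.17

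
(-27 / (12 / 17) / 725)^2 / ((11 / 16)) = 23409 / 5781875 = 0.00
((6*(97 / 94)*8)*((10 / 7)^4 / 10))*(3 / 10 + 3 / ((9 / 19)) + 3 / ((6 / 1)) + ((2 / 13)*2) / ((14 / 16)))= 1585678400 / 10269077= 154.41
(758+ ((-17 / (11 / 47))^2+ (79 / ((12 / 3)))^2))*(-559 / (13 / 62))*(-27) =447622406415 / 968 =462419841.34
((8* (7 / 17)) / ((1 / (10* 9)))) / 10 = 504 / 17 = 29.65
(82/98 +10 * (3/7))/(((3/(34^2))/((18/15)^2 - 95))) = -184673.44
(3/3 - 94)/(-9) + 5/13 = 10.72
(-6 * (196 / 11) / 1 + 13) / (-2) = 1033 / 22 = 46.95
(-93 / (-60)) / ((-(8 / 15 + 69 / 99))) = -1023 / 812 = -1.26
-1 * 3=-3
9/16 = 0.56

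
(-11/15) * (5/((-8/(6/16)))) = 11/64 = 0.17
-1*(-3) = 3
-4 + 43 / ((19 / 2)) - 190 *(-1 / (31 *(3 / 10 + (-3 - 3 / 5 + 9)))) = 2830 / 1767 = 1.60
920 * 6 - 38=5482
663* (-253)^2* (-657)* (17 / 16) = -473989653423 / 16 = -29624353338.94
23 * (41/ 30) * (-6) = -943/ 5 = -188.60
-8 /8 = -1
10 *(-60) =-600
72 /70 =36 /35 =1.03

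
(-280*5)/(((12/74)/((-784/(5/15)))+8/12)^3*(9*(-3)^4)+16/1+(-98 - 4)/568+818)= -60656836077752320/45481943373514701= -1.33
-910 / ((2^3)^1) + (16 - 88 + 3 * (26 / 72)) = -554 / 3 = -184.67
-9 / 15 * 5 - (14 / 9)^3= -4931 / 729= -6.76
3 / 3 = 1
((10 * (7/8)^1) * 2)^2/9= 1225/36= 34.03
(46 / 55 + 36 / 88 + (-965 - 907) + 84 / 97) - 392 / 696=-1736321687 / 928290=-1870.45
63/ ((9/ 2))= 14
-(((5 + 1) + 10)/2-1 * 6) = -2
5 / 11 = 0.45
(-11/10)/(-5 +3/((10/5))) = 11/35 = 0.31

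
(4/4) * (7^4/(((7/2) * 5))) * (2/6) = 686/15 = 45.73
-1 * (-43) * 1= 43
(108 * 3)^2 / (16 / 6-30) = -157464 / 41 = -3840.59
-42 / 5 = -8.40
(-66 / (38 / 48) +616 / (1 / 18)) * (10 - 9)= 209088 / 19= 11004.63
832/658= 416/329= 1.26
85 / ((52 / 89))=7565 / 52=145.48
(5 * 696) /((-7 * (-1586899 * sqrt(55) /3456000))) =145.99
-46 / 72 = -23 / 36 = -0.64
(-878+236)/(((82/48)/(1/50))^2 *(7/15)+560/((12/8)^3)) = -30816/171395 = -0.18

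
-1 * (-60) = 60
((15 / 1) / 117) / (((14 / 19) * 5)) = 19 / 546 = 0.03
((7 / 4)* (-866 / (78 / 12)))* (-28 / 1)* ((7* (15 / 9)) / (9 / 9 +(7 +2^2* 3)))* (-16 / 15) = -2376304 / 585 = -4062.06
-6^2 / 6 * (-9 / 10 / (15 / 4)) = 36 / 25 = 1.44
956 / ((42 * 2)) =239 / 21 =11.38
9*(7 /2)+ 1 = 65 /2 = 32.50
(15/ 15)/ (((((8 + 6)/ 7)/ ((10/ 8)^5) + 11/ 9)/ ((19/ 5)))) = 2.02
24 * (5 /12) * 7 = 70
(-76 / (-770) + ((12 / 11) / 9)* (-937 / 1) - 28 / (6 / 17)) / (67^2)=-74232 / 1728265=-0.04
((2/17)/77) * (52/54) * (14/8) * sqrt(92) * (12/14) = 0.02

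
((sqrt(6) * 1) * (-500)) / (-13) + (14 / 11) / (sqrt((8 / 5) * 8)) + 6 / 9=7 * sqrt(5) / 44 + 2 / 3 + 500 * sqrt(6) / 13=95.23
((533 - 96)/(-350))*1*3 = -1311/350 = -3.75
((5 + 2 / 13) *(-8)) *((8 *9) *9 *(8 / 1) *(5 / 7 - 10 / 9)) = 84817.58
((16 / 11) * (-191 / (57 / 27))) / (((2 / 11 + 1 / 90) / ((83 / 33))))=-1715.60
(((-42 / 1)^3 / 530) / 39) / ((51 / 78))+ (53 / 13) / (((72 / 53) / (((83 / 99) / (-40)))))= -18517506599 / 3339610560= -5.54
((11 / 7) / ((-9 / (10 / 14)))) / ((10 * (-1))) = 11 / 882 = 0.01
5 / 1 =5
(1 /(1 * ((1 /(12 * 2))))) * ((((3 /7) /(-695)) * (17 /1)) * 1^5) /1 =-1224 /4865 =-0.25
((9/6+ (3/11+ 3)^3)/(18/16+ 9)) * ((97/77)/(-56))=-3146195/38740086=-0.08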